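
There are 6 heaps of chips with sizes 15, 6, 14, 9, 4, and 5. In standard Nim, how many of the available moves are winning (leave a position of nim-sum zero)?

3

Write each in binary and XOR column by column:
  1111  (15)
  0110  (6)
  1110  (14)
  1001  (9)
  0100  (4)
  0101  (5)
  ----
  1111  (15)
The overall nim-sum is X = 15. A heap of size p has a winning move iff p XOR X < p (reduce it to p XOR X).
  15: 15 XOR 15 = 0 < 15 — winning move (to 0).
  6: 6 XOR 15 = 9 ≥ 6 — no move.
  14: 14 XOR 15 = 1 < 14 — winning move (to 1).
  9: 9 XOR 15 = 6 < 9 — winning move (to 6).
  4: 4 XOR 15 = 11 ≥ 4 — no move.
  5: 5 XOR 15 = 10 ≥ 5 — no move.
That gives 3 winning moves.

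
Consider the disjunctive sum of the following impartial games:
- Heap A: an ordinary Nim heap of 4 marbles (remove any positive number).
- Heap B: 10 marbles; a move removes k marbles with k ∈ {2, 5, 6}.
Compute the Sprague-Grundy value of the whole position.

Heap A is a plain Nim heap of size 4, so its Grundy value is 4.
For heap B, compute g(0), g(1), … with moves {2, 5, 6}:
g(0) = mex{} = 0
g(1) = mex{} = 0
g(2) = mex{0} = 1
g(3) = mex{0} = 1
g(4) = mex{1} = 0
g(5) = mex{0,1} = 2
g(6) = mex{0} = 1
g(7) = mex{0,1,2} = 3
g(8) = mex{1} = 0
g(9) = mex{0,1,3} = 2
g(10) = mex{0,2} = 1
So g(10) = 1.
By the Sprague-Grundy theorem, the Grundy value of a sum of independent games is the XOR of the component values.
Combined value = 4 ⊕ 1 = 5.

5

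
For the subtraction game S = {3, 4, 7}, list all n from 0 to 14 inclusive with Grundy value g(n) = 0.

0, 1, 2, 10, 11, 12

Build the Grundy sequence with g(k) = mex{g(k−s) : s ∈ {3, 4, 7}, s ≤ k}:
k:     0  1  2  3  4  5  6  7  8  9 10 11 12 13 14
g(k):  0  0  0  1  1  1  2  2  2  3  0  0  0  1  1
The P-positions (g = 0) in 0..14 are 0, 1, 2, 10, 11, 12.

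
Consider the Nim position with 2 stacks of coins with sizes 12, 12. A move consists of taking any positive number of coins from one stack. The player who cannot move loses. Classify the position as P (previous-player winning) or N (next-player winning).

In binary:
  1100  (12)
  1100  (12)
  ----
  0000  (0)
The nim-sum is 0, so this is a P-position: the player to move is in a losing position under optimal play.

P-position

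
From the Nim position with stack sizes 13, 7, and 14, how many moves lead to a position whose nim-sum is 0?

3

Bitwise XOR of the heap sizes:
  1101  (13)
  0111  (7)
  1110  (14)
  ----
  0100  (4)
The overall nim-sum is X = 4. A stack of size p has a winning move iff p XOR X < p (reduce it to p XOR X).
  13: 13 XOR 4 = 9 < 13 — winning move (to 9).
  7: 7 XOR 4 = 3 < 7 — winning move (to 3).
  14: 14 XOR 4 = 10 < 14 — winning move (to 10).
That gives 3 winning moves.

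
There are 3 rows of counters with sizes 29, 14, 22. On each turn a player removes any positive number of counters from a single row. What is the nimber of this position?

5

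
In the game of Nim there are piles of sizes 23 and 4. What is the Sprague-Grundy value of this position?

Nim-sum: 23 ⊕ 4 = 19.

19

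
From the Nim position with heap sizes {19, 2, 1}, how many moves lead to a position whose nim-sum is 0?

Nim-sum: 19 ⊕ 2 ⊕ 1 = 16.
The overall nim-sum is X = 16. A heap of size p has a winning move iff p XOR X < p (reduce it to p XOR X).
  19: 19 XOR 16 = 3 < 19 — winning move (to 3).
  2: 2 XOR 16 = 18 ≥ 2 — no move.
  1: 1 XOR 16 = 17 ≥ 1 — no move.
That gives 1 winning move.

1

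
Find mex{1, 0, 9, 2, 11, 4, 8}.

3

The values 0, 1, 2 are all present; 3 is the first non-negative integer missing from the set.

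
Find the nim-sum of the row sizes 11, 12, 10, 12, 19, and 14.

28

Compute the nim-sum pairwise:
11 ⊕ 12 = 7
7 ⊕ 10 = 13
13 ⊕ 12 = 1
1 ⊕ 19 = 18
18 ⊕ 14 = 28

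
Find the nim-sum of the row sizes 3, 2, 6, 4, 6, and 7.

2

Nim-sum: 3 ^ 2 ^ 6 ^ 4 ^ 6 ^ 7 = 2.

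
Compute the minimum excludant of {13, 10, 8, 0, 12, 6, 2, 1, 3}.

The values 0, 1, 2, 3 are all present; 4 is the first non-negative integer missing from the set.

4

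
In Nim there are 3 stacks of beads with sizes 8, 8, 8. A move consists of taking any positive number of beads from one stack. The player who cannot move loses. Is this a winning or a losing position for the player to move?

Compute the nim-sum pairwise:
8 ^ 8 = 0
0 ^ 8 = 8
The nim-sum is 8 ≠ 0, so this is an N-position: the player to move can win.

Winning position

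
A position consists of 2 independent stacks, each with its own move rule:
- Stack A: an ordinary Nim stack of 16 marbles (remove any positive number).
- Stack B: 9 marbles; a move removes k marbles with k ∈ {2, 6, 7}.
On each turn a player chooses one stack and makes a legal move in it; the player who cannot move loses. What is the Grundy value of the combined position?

Stack A is a plain Nim stack of size 16, so its Grundy value is 16.
Grundy values for stack B (subtraction set {2, 6, 7}):
g(0) = mex{} = 0
g(1) = mex{} = 0
g(2) = mex{0} = 1
g(3) = mex{0} = 1
g(4) = mex{1} = 0
g(5) = mex{1} = 0
g(6) = mex{0} = 1
g(7) = mex{0} = 1
g(8) = mex{0,1} = 2
g(9) = mex{1} = 0
So g(9) = 0.
The value of a disjunctive sum is the nim-sum of the parts.
Combined value = 16 ⊕ 0 = 16.

16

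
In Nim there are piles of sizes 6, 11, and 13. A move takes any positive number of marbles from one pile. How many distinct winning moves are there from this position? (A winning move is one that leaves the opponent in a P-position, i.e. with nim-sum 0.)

0

Nim-sum: 6 ^ 11 ^ 13 = 0.
The nim-sum is already 0, so every move leaves a nonzero nim-sum — there are no winning moves.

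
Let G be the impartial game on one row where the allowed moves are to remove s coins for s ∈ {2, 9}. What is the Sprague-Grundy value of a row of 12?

0

Compute g(0), g(1), … for moves {2, 9}:
g(0) = mex{} = 0
g(1) = mex{} = 0
g(2) = mex{0} = 1
g(3) = mex{0} = 1
g(4) = mex{1} = 0
g(5) = mex{1} = 0
g(6) = mex{0} = 1
g(7) = mex{0} = 1
g(8) = mex{1} = 0
g(9) = mex{0,1} = 2
g(10) = mex{0} = 1
g(11) = mex{1,2} = 0
g(12) = mex{1} = 0
So g(12) = 0.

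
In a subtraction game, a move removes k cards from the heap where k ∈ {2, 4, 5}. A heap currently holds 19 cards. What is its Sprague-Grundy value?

Build the Grundy sequence with g(k) = mex{g(k−s) : s ∈ {2, 4, 5}, s ≤ k}:
k:     0  1  2  3  4  5  6  7  8  9 10 11 12 13 14 15 16 17 18 19
g(k):  0  0  1  1  2  2  3  0  0  1  1  2  2  3  0  0  1  1  2  2
So g(19) = 2.

2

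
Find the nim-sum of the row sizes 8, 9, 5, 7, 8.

11

Nim-sum: 8 XOR 9 XOR 5 XOR 7 XOR 8 = 11.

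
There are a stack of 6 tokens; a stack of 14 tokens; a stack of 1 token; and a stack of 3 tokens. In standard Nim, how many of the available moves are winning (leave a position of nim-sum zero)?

Write each in binary and XOR column by column:
  0110  (6)
  1110  (14)
  0001  (1)
  0011  (3)
  ----
  1010  (10)
The overall nim-sum is X = 10. A stack of size p has a winning move iff p XOR X < p (reduce it to p XOR X).
  6: 6 XOR 10 = 12 ≥ 6 — no move.
  14: 14 XOR 10 = 4 < 14 — winning move (to 4).
  1: 1 XOR 10 = 11 ≥ 1 — no move.
  3: 3 XOR 10 = 9 ≥ 3 — no move.
That gives 1 winning move.

1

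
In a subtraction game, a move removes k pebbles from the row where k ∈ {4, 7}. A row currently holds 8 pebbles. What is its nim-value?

Grundy values for subtraction set {4, 7}:
g(0) = mex{} = 0
g(1) = mex{} = 0
g(2) = mex{} = 0
g(3) = mex{} = 0
g(4) = mex{0} = 1
g(5) = mex{0} = 1
g(6) = mex{0} = 1
g(7) = mex{0} = 1
g(8) = mex{0,1} = 2
So g(8) = 2.

2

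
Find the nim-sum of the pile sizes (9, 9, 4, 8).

Bitwise XOR of the heap sizes:
  1001  (9)
  1001  (9)
  0100  (4)
  1000  (8)
  ----
  1100  (12)

12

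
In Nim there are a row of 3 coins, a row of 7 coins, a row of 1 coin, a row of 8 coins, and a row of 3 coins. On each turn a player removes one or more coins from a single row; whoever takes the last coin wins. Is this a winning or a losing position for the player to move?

Winning position

Compute the nim-sum pairwise:
3 XOR 7 = 4
4 XOR 1 = 5
5 XOR 8 = 13
13 XOR 3 = 14
The nim-sum is 14 ≠ 0, so this is an N-position: the player to move can win.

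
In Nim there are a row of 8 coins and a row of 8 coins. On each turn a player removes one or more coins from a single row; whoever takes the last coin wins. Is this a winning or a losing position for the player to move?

Compute the nim-sum pairwise:
8 ⊕ 8 = 0
The nim-sum is 0, so this is a P-position: the player to move is in a losing position under optimal play.

Losing position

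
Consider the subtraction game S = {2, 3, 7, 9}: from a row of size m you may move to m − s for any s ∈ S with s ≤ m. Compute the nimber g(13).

1

Compute g(0), g(1), … for moves {2, 3, 7, 9}:
k:     0  1  2  3  4  5  6  7  8  9 10 11 12 13
g(k):  0  0  1  1  2  0  0  1  1  2  2  0  3  1
So g(13) = 1.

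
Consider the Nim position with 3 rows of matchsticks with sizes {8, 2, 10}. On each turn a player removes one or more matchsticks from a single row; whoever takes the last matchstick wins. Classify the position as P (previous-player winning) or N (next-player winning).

Bitwise XOR of the heap sizes:
  1000  (8)
  0010  (2)
  1010  (10)
  ----
  0000  (0)
The nim-sum is 0, so this is a P-position: the player to move is in a losing position under optimal play.

P-position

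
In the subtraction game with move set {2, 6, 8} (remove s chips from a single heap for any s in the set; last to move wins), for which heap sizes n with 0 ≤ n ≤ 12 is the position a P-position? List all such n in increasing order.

0, 1, 4, 5

Build the Grundy sequence with g(k) = mex{g(k−s) : s ∈ {2, 6, 8}, s ≤ k}:
g(0) = mex{} = 0
g(1) = mex{} = 0
g(2) = mex{0} = 1
g(3) = mex{0} = 1
g(4) = mex{1} = 0
g(5) = mex{1} = 0
g(6) = mex{0} = 1
g(7) = mex{0} = 1
g(8) = mex{0,1} = 2
g(9) = mex{0,1} = 2
g(10) = mex{0,1,2} = 3
g(11) = mex{0,1,2} = 3
g(12) = mex{0,1,3} = 2
The P-positions (g = 0) in 0..12 are 0, 1, 4, 5.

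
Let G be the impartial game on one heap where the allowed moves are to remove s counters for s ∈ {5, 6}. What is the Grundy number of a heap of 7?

1

Compute g(0), g(1), … for moves {5, 6}:
g(0) = mex{} = 0
g(1) = mex{} = 0
g(2) = mex{} = 0
g(3) = mex{} = 0
g(4) = mex{} = 0
g(5) = mex{0} = 1
g(6) = mex{0} = 1
g(7) = mex{0} = 1
So g(7) = 1.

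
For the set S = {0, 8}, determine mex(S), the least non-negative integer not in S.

0 is in the set but 1 is not, so the mex is 1.

1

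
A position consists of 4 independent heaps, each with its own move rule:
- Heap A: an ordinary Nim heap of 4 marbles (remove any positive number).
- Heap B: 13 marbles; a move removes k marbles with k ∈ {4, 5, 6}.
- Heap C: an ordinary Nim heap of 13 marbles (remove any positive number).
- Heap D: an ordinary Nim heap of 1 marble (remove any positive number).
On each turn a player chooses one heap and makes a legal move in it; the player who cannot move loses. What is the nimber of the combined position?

8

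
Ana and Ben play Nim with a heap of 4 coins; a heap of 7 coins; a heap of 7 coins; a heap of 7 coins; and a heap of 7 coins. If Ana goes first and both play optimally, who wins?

Compute the nim-sum pairwise:
4 XOR 7 = 3
3 XOR 7 = 4
4 XOR 7 = 3
3 XOR 7 = 4
The nim-sum is 4 ≠ 0, so this is an N-position: the player to move can win; Ana has a winning move.

Ana wins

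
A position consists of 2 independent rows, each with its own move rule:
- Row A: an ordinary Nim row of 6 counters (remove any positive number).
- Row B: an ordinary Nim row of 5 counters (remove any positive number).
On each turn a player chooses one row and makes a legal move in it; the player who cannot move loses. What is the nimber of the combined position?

3

Row A is a plain Nim row of size 6, so its Grundy value is 6.
Row B is a plain Nim row of size 5, so its Grundy value is 5.
By the Sprague-Grundy theorem, the Grundy value of a sum of independent games is the XOR of the component values.
Combined value = 6 XOR 5 = 3.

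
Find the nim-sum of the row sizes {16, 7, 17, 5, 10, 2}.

Compute the nim-sum pairwise:
16 ⊕ 7 = 23
23 ⊕ 17 = 6
6 ⊕ 5 = 3
3 ⊕ 10 = 9
9 ⊕ 2 = 11

11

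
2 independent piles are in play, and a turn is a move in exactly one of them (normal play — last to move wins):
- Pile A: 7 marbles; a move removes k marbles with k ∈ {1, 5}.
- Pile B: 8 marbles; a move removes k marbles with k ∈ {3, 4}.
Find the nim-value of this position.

1

For pile A, compute g(0), g(1), … with moves {1, 5}:
g(0) = mex{} = 0
g(1) = mex{0} = 1
g(2) = mex{1} = 0
g(3) = mex{0} = 1
g(4) = mex{1} = 0
g(5) = mex{0} = 1
g(6) = mex{1} = 0
g(7) = mex{0} = 1
So g(7) = 1.
Grundy values for pile B (subtraction set {3, 4}):
g(0) = mex{} = 0
g(1) = mex{} = 0
g(2) = mex{} = 0
g(3) = mex{0} = 1
g(4) = mex{0} = 1
g(5) = mex{0} = 1
g(6) = mex{0,1} = 2
g(7) = mex{1} = 0
g(8) = mex{1} = 0
So g(8) = 0.
The value of a disjunctive sum is the nim-sum of the parts.
Combined value = 1 XOR 0 = 1.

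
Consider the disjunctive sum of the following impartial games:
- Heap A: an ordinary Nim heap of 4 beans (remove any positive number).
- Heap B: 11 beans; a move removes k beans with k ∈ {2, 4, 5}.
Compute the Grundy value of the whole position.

6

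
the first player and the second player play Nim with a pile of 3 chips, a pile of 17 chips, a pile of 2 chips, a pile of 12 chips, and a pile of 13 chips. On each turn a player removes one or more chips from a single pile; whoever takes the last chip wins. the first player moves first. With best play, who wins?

In binary:
  00011  (3)
  10001  (17)
  00010  (2)
  01100  (12)
  01101  (13)
  -----
  10001  (17)
The nim-sum is 17 ≠ 0, so this is an N-position: the player to move can win; the first player has a winning move.

the first player wins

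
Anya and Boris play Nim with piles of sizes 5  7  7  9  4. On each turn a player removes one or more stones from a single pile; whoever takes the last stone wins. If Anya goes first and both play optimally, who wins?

Anya wins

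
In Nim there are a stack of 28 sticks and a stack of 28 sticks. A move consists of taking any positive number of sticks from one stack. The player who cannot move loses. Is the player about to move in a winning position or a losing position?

Losing position

Nim-sum: 28 XOR 28 = 0.
The nim-sum is 0, so this is a P-position: the player to move is in a losing position under optimal play.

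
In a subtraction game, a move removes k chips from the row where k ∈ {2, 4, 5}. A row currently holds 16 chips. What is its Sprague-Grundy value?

Compute g(0), g(1), … for moves {2, 4, 5}:
k:     0  1  2  3  4  5  6  7  8  9 10 11 12 13 14 15 16
g(k):  0  0  1  1  2  2  3  0  0  1  1  2  2  3  0  0  1
So g(16) = 1.

1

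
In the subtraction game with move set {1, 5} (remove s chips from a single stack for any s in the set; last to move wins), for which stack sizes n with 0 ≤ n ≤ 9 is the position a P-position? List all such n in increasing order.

0, 2, 4, 6, 8

Build the Grundy sequence with g(k) = mex{g(k−s) : s ∈ {1, 5}, s ≤ k}:
g(0) = mex{} = 0
g(1) = mex{0} = 1
g(2) = mex{1} = 0
g(3) = mex{0} = 1
g(4) = mex{1} = 0
g(5) = mex{0} = 1
g(6) = mex{1} = 0
g(7) = mex{0} = 1
g(8) = mex{1} = 0
g(9) = mex{0} = 1
The P-positions (g = 0) in 0..9 are 0, 2, 4, 6, 8.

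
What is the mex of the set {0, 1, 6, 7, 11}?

2

The values 0, 1 are all present; 2 is the first non-negative integer missing from the set.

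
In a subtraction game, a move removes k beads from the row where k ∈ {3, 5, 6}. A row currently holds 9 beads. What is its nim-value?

0

Grundy values for subtraction set {3, 5, 6}:
k:     0  1  2  3  4  5  6  7  8  9
g(k):  0  0  0  1  1  1  2  2  2  0
So g(9) = 0.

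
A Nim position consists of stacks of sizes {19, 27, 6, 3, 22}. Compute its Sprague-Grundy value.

27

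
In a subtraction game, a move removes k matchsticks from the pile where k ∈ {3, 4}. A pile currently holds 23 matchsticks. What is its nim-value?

0

Build the Grundy sequence with g(k) = mex{g(k−s) : s ∈ {3, 4}, s ≤ k}:
k:     0  1  2  3  4  5  6  7  8  9 10 11 12 13 14 15 16 17 18 19 20 21 22 23
g(k):  0  0  0  1  1  1  2  0  0  0  1  1  1  2  0  0  0  1  1  1  2  0  0  0
So g(23) = 0.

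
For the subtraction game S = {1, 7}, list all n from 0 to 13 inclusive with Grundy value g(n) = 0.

Grundy values for subtraction set {1, 7}:
k:     0  1  2  3  4  5  6  7  8  9 10 11 12 13
g(k):  0  1  0  1  0  1  0  1  0  1  0  1  0  1
The P-positions (g = 0) in 0..13 are 0, 2, 4, 6, 8, 10, 12.

0, 2, 4, 6, 8, 10, 12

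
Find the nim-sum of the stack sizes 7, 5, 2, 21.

21

In binary:
  00111  (7)
  00101  (5)
  00010  (2)
  10101  (21)
  -----
  10101  (21)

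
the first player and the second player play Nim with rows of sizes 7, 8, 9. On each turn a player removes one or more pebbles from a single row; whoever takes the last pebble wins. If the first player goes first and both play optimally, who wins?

the first player wins

Nim-sum: 7 XOR 8 XOR 9 = 6.
The nim-sum is 6 ≠ 0, so this is an N-position: the player to move can win; the first player has a winning move.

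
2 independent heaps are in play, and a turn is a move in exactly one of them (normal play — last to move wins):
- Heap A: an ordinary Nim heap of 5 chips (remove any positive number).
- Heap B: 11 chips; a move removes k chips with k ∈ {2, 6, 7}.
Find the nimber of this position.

Heap A is a plain Nim heap of size 5, so its Grundy value is 5.
Build the Grundy sequence for heap B with g(k) = mex{g(k−s) : s ∈ {2, 6, 7}, s ≤ k}:
g(0) = mex{} = 0
g(1) = mex{} = 0
g(2) = mex{0} = 1
g(3) = mex{0} = 1
g(4) = mex{1} = 0
g(5) = mex{1} = 0
g(6) = mex{0} = 1
g(7) = mex{0} = 1
g(8) = mex{0,1} = 2
g(9) = mex{1} = 0
g(10) = mex{0,1,2} = 3
g(11) = mex{0} = 1
So g(11) = 1.
By the Sprague-Grundy theorem, the Grundy value of a sum of independent games is the XOR of the component values.
Combined value = 5 ⊕ 1 = 4.

4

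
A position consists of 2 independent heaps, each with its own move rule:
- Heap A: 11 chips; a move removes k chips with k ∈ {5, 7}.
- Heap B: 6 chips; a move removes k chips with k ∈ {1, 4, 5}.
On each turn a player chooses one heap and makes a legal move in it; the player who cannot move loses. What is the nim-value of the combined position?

0

For heap A, compute g(0), g(1), … with moves {5, 7}:
g(0) = mex{} = 0
g(1) = mex{} = 0
g(2) = mex{} = 0
g(3) = mex{} = 0
g(4) = mex{} = 0
g(5) = mex{0} = 1
g(6) = mex{0} = 1
g(7) = mex{0} = 1
g(8) = mex{0} = 1
g(9) = mex{0} = 1
g(10) = mex{0,1} = 2
g(11) = mex{0,1} = 2
So g(11) = 2.
Build the Grundy sequence for heap B with g(k) = mex{g(k−s) : s ∈ {1, 4, 5}, s ≤ k}:
k:     0  1  2  3  4  5  6
g(k):  0  1  0  1  2  3  2
So g(6) = 2.
By the Sprague-Grundy theorem, the Grundy value of a sum of independent games is the XOR of the component values.
Combined value = 2 ⊕ 2 = 0.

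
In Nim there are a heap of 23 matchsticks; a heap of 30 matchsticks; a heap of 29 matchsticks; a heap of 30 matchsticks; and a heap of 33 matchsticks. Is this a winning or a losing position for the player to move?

Winning position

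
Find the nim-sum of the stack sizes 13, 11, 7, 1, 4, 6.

Bitwise XOR of the heap sizes:
  1101  (13)
  1011  (11)
  0111  (7)
  0001  (1)
  0100  (4)
  0110  (6)
  ----
  0010  (2)

2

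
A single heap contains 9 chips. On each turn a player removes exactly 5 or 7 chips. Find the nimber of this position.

1

Build the Grundy sequence with g(k) = mex{g(k−s) : s ∈ {5, 7}, s ≤ k}:
g(0) = mex{} = 0
g(1) = mex{} = 0
g(2) = mex{} = 0
g(3) = mex{} = 0
g(4) = mex{} = 0
g(5) = mex{0} = 1
g(6) = mex{0} = 1
g(7) = mex{0} = 1
g(8) = mex{0} = 1
g(9) = mex{0} = 1
So g(9) = 1.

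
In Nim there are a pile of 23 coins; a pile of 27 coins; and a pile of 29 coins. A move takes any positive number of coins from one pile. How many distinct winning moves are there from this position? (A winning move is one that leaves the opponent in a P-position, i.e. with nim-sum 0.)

Nim-sum: 23 ⊕ 27 ⊕ 29 = 17.
The overall nim-sum is X = 17. A pile of size p has a winning move iff p XOR X < p (reduce it to p XOR X).
  23: 23 XOR 17 = 6 < 23 — winning move (to 6).
  27: 27 XOR 17 = 10 < 27 — winning move (to 10).
  29: 29 XOR 17 = 12 < 29 — winning move (to 12).
That gives 3 winning moves.

3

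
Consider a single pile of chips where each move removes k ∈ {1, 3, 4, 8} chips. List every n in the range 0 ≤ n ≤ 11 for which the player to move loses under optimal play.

0, 2, 7, 9

Build the Grundy sequence with g(k) = mex{g(k−s) : s ∈ {1, 3, 4, 8}, s ≤ k}:
k:     0  1  2  3  4  5  6  7  8  9 10 11
g(k):  0  1  0  1  2  3  2  0  1  0  1  2
The P-positions (g = 0) in 0..11 are 0, 2, 7, 9.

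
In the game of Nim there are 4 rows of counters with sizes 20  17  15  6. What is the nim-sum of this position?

Nim-sum: 20 ⊕ 17 ⊕ 15 ⊕ 6 = 12.

12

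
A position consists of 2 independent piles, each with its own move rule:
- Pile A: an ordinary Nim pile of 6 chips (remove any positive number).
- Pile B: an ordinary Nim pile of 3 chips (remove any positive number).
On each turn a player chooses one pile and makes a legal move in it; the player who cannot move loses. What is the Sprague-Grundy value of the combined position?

5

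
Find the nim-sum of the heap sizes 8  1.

In binary:
  1000  (8)
  0001  (1)
  ----
  1001  (9)

9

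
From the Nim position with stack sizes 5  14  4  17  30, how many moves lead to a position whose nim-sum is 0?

Compute the nim-sum pairwise:
5 XOR 14 = 11
11 XOR 4 = 15
15 XOR 17 = 30
30 XOR 30 = 0
The nim-sum is already 0, so every move leaves a nonzero nim-sum — there are no winning moves.

0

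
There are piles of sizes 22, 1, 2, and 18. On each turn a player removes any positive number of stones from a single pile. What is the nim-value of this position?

Write each in binary and XOR column by column:
  10110  (22)
  00001  (1)
  00010  (2)
  10010  (18)
  -----
  00111  (7)

7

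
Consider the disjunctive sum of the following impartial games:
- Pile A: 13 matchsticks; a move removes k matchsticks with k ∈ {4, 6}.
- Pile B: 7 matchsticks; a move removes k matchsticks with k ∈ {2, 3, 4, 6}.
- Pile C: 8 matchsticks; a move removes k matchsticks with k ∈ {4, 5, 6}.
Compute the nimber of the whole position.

For pile A, compute g(0), g(1), … with moves {4, 6}:
k:     0  1  2  3  4  5  6  7  8  9 10 11 12 13
g(k):  0  0  0  0  1  1  1  1  2  2  0  0  0  0
So g(13) = 0.
Build the Grundy sequence for pile B with g(k) = mex{g(k−s) : s ∈ {2, 3, 4, 6}, s ≤ k}:
g(0) = mex{} = 0
g(1) = mex{} = 0
g(2) = mex{0} = 1
g(3) = mex{0} = 1
g(4) = mex{0,1} = 2
g(5) = mex{0,1} = 2
g(6) = mex{0,1,2} = 3
g(7) = mex{0,1,2} = 3
So g(7) = 3.
Build the Grundy sequence for pile C with g(k) = mex{g(k−s) : s ∈ {4, 5, 6}, s ≤ k}:
k:     0  1  2  3  4  5  6  7  8
g(k):  0  0  0  0  1  1  1  1  2
So g(8) = 2.
The value of a disjunctive sum is the nim-sum of the parts.
Combined value = 0 ⊕ 3 ⊕ 2 = 1.

1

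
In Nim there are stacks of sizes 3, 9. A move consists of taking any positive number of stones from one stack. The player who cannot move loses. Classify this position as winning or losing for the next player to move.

Winning position

Nim-sum: 3 XOR 9 = 10.
The nim-sum is 10 ≠ 0, so this is an N-position: the player to move can win.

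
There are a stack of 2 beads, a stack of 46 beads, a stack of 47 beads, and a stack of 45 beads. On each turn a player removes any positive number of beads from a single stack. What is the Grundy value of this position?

Nim-sum: 2 XOR 46 XOR 47 XOR 45 = 46.

46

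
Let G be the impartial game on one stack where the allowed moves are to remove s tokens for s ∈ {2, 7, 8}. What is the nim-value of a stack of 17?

1

Grundy values for subtraction set {2, 7, 8}:
k:     0  1  2  3  4  5  6  7  8  9 10 11 12 13 14 15 16 17
g(k):  0  0  1  1  0  0  1  1  2  2  0  3  1  2  0  0  1  1
So g(17) = 1.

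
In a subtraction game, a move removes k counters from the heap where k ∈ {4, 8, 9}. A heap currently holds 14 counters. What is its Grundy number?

0

Compute g(0), g(1), … for moves {4, 8, 9}:
g(0) = mex{} = 0
g(1) = mex{} = 0
g(2) = mex{} = 0
g(3) = mex{} = 0
g(4) = mex{0} = 1
g(5) = mex{0} = 1
g(6) = mex{0} = 1
g(7) = mex{0} = 1
g(8) = mex{0,1} = 2
g(9) = mex{0,1} = 2
g(10) = mex{0,1} = 2
g(11) = mex{0,1} = 2
g(12) = mex{0,1,2} = 3
g(13) = mex{1,2} = 0
g(14) = mex{1,2} = 0
So g(14) = 0.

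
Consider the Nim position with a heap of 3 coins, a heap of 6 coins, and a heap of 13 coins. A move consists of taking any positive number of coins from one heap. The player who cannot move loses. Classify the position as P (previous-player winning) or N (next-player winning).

N-position

Compute the nim-sum pairwise:
3 XOR 6 = 5
5 XOR 13 = 8
The nim-sum is 8 ≠ 0, so this is an N-position: the player to move can win.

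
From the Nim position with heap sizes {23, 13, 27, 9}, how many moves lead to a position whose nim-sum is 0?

Nim-sum: 23 ⊕ 13 ⊕ 27 ⊕ 9 = 8.
The overall nim-sum is X = 8. A heap of size p has a winning move iff p XOR X < p (reduce it to p XOR X).
  23: 23 XOR 8 = 31 ≥ 23 — no move.
  13: 13 XOR 8 = 5 < 13 — winning move (to 5).
  27: 27 XOR 8 = 19 < 27 — winning move (to 19).
  9: 9 XOR 8 = 1 < 9 — winning move (to 1).
That gives 3 winning moves.

3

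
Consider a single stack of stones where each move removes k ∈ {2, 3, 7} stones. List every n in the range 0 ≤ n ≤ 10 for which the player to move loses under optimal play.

Grundy values for subtraction set {2, 3, 7}:
g(0) = mex{} = 0
g(1) = mex{} = 0
g(2) = mex{0} = 1
g(3) = mex{0} = 1
g(4) = mex{0,1} = 2
g(5) = mex{1} = 0
g(6) = mex{1,2} = 0
g(7) = mex{0,2} = 1
g(8) = mex{0} = 1
g(9) = mex{0,1} = 2
g(10) = mex{1} = 0
The P-positions (g = 0) in 0..10 are 0, 1, 5, 6, 10.

0, 1, 5, 6, 10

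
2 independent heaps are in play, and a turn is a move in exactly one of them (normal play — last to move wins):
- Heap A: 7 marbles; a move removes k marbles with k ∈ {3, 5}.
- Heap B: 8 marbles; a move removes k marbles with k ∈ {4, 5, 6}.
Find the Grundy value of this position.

0

Build the Grundy sequence for heap A with g(k) = mex{g(k−s) : s ∈ {3, 5}, s ≤ k}:
g(0) = mex{} = 0
g(1) = mex{} = 0
g(2) = mex{} = 0
g(3) = mex{0} = 1
g(4) = mex{0} = 1
g(5) = mex{0} = 1
g(6) = mex{0,1} = 2
g(7) = mex{0,1} = 2
So g(7) = 2.
Build the Grundy sequence for heap B with g(k) = mex{g(k−s) : s ∈ {4, 5, 6}, s ≤ k}:
g(0) = mex{} = 0
g(1) = mex{} = 0
g(2) = mex{} = 0
g(3) = mex{} = 0
g(4) = mex{0} = 1
g(5) = mex{0} = 1
g(6) = mex{0} = 1
g(7) = mex{0} = 1
g(8) = mex{0,1} = 2
So g(8) = 2.
By the Sprague-Grundy theorem, the Grundy value of a sum of independent games is the XOR of the component values.
Combined value = 2 XOR 2 = 0.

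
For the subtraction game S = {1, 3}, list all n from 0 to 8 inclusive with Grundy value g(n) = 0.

Build the Grundy sequence with g(k) = mex{g(k−s) : s ∈ {1, 3}, s ≤ k}:
g(0) = mex{} = 0
g(1) = mex{0} = 1
g(2) = mex{1} = 0
g(3) = mex{0} = 1
g(4) = mex{1} = 0
g(5) = mex{0} = 1
g(6) = mex{1} = 0
g(7) = mex{0} = 1
g(8) = mex{1} = 0
The P-positions (g = 0) in 0..8 are 0, 2, 4, 6, 8.

0, 2, 4, 6, 8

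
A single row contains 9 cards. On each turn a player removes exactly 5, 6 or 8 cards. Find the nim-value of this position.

Build the Grundy sequence with g(k) = mex{g(k−s) : s ∈ {5, 6, 8}, s ≤ k}:
k:     0  1  2  3  4  5  6  7  8  9
g(k):  0  0  0  0  0  1  1  1  1  1
So g(9) = 1.

1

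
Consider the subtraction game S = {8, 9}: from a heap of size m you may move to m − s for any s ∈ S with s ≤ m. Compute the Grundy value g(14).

1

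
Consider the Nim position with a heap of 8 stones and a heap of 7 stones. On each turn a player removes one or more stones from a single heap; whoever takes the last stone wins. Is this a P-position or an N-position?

N-position

Compute the nim-sum pairwise:
8 ^ 7 = 15
The nim-sum is 15 ≠ 0, so this is an N-position: the player to move can win.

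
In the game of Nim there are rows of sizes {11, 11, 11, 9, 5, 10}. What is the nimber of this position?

In binary:
  1011  (11)
  1011  (11)
  1011  (11)
  1001  (9)
  0101  (5)
  1010  (10)
  ----
  1101  (13)

13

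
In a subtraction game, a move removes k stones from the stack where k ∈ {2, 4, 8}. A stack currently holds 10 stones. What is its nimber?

2

Compute g(0), g(1), … for moves {2, 4, 8}:
k:     0  1  2  3  4  5  6  7  8  9 10
g(k):  0  0  1  1  2  2  0  0  1  1  2
So g(10) = 2.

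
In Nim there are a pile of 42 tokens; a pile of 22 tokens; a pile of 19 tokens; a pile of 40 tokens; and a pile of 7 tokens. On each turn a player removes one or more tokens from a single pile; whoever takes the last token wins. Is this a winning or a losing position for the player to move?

Compute the nim-sum pairwise:
42 ^ 22 = 60
60 ^ 19 = 47
47 ^ 40 = 7
7 ^ 7 = 0
The nim-sum is 0, so this is a P-position: the player to move is in a losing position under optimal play.

Losing position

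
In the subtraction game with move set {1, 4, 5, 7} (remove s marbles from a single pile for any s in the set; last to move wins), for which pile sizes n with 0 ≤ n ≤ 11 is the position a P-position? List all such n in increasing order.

0, 2, 8, 10

Compute g(0), g(1), … for moves {1, 4, 5, 7}:
k:     0  1  2  3  4  5  6  7  8  9 10 11
g(k):  0  1  0  1  2  3  2  3  0  1  0  1
The P-positions (g = 0) in 0..11 are 0, 2, 8, 10.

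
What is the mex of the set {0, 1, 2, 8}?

3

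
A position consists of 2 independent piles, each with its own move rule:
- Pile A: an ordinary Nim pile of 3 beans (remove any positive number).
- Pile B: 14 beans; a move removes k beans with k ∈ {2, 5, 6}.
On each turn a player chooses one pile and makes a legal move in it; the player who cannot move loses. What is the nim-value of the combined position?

2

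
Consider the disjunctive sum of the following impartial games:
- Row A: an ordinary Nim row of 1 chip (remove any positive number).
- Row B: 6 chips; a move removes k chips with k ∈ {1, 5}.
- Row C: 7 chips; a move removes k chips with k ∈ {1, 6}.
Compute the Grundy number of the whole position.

Row A is a plain Nim row of size 1, so its Grundy value is 1.
Build the Grundy sequence for row B with g(k) = mex{g(k−s) : s ∈ {1, 5}, s ≤ k}:
g(0) = mex{} = 0
g(1) = mex{0} = 1
g(2) = mex{1} = 0
g(3) = mex{0} = 1
g(4) = mex{1} = 0
g(5) = mex{0} = 1
g(6) = mex{1} = 0
So g(6) = 0.
Grundy values for row C (subtraction set {1, 6}):
g(0) = mex{} = 0
g(1) = mex{0} = 1
g(2) = mex{1} = 0
g(3) = mex{0} = 1
g(4) = mex{1} = 0
g(5) = mex{0} = 1
g(6) = mex{0,1} = 2
g(7) = mex{1,2} = 0
So g(7) = 0.
The value of a disjunctive sum is the nim-sum of the parts.
Combined value = 1 ⊕ 0 ⊕ 0 = 1.

1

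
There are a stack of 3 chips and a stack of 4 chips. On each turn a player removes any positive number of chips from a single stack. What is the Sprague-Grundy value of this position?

Compute the nim-sum pairwise:
3 XOR 4 = 7

7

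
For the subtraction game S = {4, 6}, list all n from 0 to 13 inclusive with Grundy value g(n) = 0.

0, 1, 2, 3, 10, 11, 12, 13

Grundy values for subtraction set {4, 6}:
k:     0  1  2  3  4  5  6  7  8  9 10 11 12 13
g(k):  0  0  0  0  1  1  1  1  2  2  0  0  0  0
The P-positions (g = 0) in 0..13 are 0, 1, 2, 3, 10, 11, 12, 13.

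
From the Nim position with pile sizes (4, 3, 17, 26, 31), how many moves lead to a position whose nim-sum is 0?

3

Compute the nim-sum pairwise:
4 ^ 3 = 7
7 ^ 17 = 22
22 ^ 26 = 12
12 ^ 31 = 19
The overall nim-sum is X = 19. A pile of size p has a winning move iff p XOR X < p (reduce it to p XOR X).
  4: 4 XOR 19 = 23 ≥ 4 — no move.
  3: 3 XOR 19 = 16 ≥ 3 — no move.
  17: 17 XOR 19 = 2 < 17 — winning move (to 2).
  26: 26 XOR 19 = 9 < 26 — winning move (to 9).
  31: 31 XOR 19 = 12 < 31 — winning move (to 12).
That gives 3 winning moves.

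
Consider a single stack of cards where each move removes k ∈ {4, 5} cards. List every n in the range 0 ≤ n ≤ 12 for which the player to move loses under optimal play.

Build the Grundy sequence with g(k) = mex{g(k−s) : s ∈ {4, 5}, s ≤ k}:
k:     0  1  2  3  4  5  6  7  8  9 10 11 12
g(k):  0  0  0  0  1  1  1  1  2  0  0  0  0
The P-positions (g = 0) in 0..12 are 0, 1, 2, 3, 9, 10, 11, 12.

0, 1, 2, 3, 9, 10, 11, 12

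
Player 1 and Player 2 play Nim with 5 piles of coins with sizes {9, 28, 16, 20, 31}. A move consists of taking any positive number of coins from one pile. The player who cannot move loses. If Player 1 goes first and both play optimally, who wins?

Bitwise XOR of the heap sizes:
  01001  (9)
  11100  (28)
  10000  (16)
  10100  (20)
  11111  (31)
  -----
  01110  (14)
The nim-sum is 14 ≠ 0, so this is an N-position: the player to move can win; Player 1 has a winning move.

Player 1 wins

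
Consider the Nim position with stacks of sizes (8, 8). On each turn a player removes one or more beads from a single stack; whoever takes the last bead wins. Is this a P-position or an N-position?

P-position

Write each in binary and XOR column by column:
  1000  (8)
  1000  (8)
  ----
  0000  (0)
The nim-sum is 0, so this is a P-position: the player to move is in a losing position under optimal play.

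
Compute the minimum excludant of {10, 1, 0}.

The values 0, 1 are all present; 2 is the first non-negative integer missing from the set.

2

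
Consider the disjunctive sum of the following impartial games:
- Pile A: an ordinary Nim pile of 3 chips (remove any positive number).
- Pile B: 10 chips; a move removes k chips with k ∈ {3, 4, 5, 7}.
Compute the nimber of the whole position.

3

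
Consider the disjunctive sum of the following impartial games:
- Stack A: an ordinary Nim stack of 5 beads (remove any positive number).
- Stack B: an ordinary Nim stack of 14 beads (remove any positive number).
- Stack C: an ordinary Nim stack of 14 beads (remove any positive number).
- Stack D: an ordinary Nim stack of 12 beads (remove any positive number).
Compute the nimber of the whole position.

Stack A is a plain Nim stack of size 5, so its Grundy value is 5.
Stack B is a plain Nim stack of size 14, so its Grundy value is 14.
Stack C is a plain Nim stack of size 14, so its Grundy value is 14.
Stack D is a plain Nim stack of size 12, so its Grundy value is 12.
By the Sprague-Grundy theorem, the Grundy value of a sum of independent games is the XOR of the component values.
Combined value = 5 XOR 14 XOR 14 XOR 12 = 9.

9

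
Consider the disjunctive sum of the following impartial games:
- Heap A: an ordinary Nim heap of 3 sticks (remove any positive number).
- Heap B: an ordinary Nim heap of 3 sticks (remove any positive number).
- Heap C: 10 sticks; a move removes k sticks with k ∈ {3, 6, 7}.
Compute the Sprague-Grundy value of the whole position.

Heap A is a plain Nim heap of size 3, so its Grundy value is 3.
Heap B is a plain Nim heap of size 3, so its Grundy value is 3.
Grundy values for heap C (subtraction set {3, 6, 7}):
k:     0  1  2  3  4  5  6  7  8  9 10
g(k):  0  0  0  1  1  1  2  2  2  3  0
So g(10) = 0.
The value of a disjunctive sum is the nim-sum of the parts.
Combined value = 3 ⊕ 3 ⊕ 0 = 0.

0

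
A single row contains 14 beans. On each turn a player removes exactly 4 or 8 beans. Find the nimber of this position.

0

Grundy values for subtraction set {4, 8}:
k:     0  1  2  3  4  5  6  7  8  9 10 11 12 13 14
g(k):  0  0  0  0  1  1  1  1  2  2  2  2  0  0  0
So g(14) = 0.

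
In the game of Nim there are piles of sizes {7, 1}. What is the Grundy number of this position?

6

Nim-sum: 7 XOR 1 = 6.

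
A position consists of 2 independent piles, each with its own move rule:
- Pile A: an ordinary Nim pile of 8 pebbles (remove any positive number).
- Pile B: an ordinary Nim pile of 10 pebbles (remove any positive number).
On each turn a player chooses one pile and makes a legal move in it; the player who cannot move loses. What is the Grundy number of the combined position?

2

Pile A is a plain Nim pile of size 8, so its Grundy value is 8.
Pile B is a plain Nim pile of size 10, so its Grundy value is 10.
By the Sprague-Grundy theorem, the Grundy value of a sum of independent games is the XOR of the component values.
Combined value = 8 XOR 10 = 2.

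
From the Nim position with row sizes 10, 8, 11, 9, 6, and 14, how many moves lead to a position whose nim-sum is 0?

Nim-sum: 10 ⊕ 8 ⊕ 11 ⊕ 9 ⊕ 6 ⊕ 14 = 8.
The overall nim-sum is X = 8. A row of size p has a winning move iff p XOR X < p (reduce it to p XOR X).
  10: 10 XOR 8 = 2 < 10 — winning move (to 2).
  8: 8 XOR 8 = 0 < 8 — winning move (to 0).
  11: 11 XOR 8 = 3 < 11 — winning move (to 3).
  9: 9 XOR 8 = 1 < 9 — winning move (to 1).
  6: 6 XOR 8 = 14 ≥ 6 — no move.
  14: 14 XOR 8 = 6 < 14 — winning move (to 6).
That gives 5 winning moves.

5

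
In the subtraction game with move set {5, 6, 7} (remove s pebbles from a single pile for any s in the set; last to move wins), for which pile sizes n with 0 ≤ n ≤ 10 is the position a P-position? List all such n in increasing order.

0, 1, 2, 3, 4

Compute g(0), g(1), … for moves {5, 6, 7}:
g(0) = mex{} = 0
g(1) = mex{} = 0
g(2) = mex{} = 0
g(3) = mex{} = 0
g(4) = mex{} = 0
g(5) = mex{0} = 1
g(6) = mex{0} = 1
g(7) = mex{0} = 1
g(8) = mex{0} = 1
g(9) = mex{0} = 1
g(10) = mex{0,1} = 2
The P-positions (g = 0) in 0..10 are 0, 1, 2, 3, 4.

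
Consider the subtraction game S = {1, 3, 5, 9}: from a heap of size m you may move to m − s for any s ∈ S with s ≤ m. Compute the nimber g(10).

Compute g(0), g(1), … for moves {1, 3, 5, 9}:
g(0) = mex{} = 0
g(1) = mex{0} = 1
g(2) = mex{1} = 0
g(3) = mex{0} = 1
g(4) = mex{1} = 0
g(5) = mex{0} = 1
g(6) = mex{1} = 0
g(7) = mex{0} = 1
g(8) = mex{1} = 0
g(9) = mex{0} = 1
g(10) = mex{1} = 0
So g(10) = 0.

0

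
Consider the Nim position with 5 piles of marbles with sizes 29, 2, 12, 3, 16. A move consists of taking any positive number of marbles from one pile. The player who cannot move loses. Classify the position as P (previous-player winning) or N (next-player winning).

Write each in binary and XOR column by column:
  11101  (29)
  00010  (2)
  01100  (12)
  00011  (3)
  10000  (16)
  -----
  00000  (0)
The nim-sum is 0, so this is a P-position: the player to move is in a losing position under optimal play.

P-position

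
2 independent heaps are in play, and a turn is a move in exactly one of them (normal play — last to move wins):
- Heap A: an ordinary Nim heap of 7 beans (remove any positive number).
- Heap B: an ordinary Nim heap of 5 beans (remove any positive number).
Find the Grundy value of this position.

Heap A is a plain Nim heap of size 7, so its Grundy value is 7.
Heap B is a plain Nim heap of size 5, so its Grundy value is 5.
The value of a disjunctive sum is the nim-sum of the parts.
Combined value = 7 ⊕ 5 = 2.

2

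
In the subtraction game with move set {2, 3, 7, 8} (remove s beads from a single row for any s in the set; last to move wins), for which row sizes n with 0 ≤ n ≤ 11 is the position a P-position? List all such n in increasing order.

0, 1, 5, 6, 10, 11

Grundy values for subtraction set {2, 3, 7, 8}:
k:     0  1  2  3  4  5  6  7  8  9 10 11
g(k):  0  0  1  1  2  0  0  1  1  2  0  0
The P-positions (g = 0) in 0..11 are 0, 1, 5, 6, 10, 11.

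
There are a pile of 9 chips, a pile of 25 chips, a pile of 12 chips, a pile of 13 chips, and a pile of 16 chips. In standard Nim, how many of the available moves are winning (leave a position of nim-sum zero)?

3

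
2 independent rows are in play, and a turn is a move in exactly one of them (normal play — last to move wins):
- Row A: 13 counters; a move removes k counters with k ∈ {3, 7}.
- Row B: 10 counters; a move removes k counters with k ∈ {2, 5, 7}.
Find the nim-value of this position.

1

Build the Grundy sequence for row A with g(k) = mex{g(k−s) : s ∈ {3, 7}, s ≤ k}:
g(0) = mex{} = 0
g(1) = mex{} = 0
g(2) = mex{} = 0
g(3) = mex{0} = 1
g(4) = mex{0} = 1
g(5) = mex{0} = 1
g(6) = mex{1} = 0
g(7) = mex{0,1} = 2
g(8) = mex{0,1} = 2
g(9) = mex{0} = 1
g(10) = mex{1,2} = 0
g(11) = mex{1,2} = 0
g(12) = mex{1} = 0
g(13) = mex{0} = 1
So g(13) = 1.
Grundy values for row B (subtraction set {2, 5, 7}):
g(0) = mex{} = 0
g(1) = mex{} = 0
g(2) = mex{0} = 1
g(3) = mex{0} = 1
g(4) = mex{1} = 0
g(5) = mex{0,1} = 2
g(6) = mex{0} = 1
g(7) = mex{0,1,2} = 3
g(8) = mex{0,1} = 2
g(9) = mex{0,1,3} = 2
g(10) = mex{1,2} = 0
So g(10) = 0.
By the Sprague-Grundy theorem, the Grundy value of a sum of independent games is the XOR of the component values.
Combined value = 1 XOR 0 = 1.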